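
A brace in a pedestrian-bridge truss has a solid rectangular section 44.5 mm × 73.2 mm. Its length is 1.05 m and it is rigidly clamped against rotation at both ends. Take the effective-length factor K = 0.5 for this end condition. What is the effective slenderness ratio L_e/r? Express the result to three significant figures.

For a rectangle r_min = b/√12 = 44.5/√12 = 12.85 mm
L_e = K·L = 0.5 × 1.05 m = 0.5250 m = 525.00 mm
λ = L_e / r_min = 525.00 / 12.85 = 40.9

λ ≈ 40.9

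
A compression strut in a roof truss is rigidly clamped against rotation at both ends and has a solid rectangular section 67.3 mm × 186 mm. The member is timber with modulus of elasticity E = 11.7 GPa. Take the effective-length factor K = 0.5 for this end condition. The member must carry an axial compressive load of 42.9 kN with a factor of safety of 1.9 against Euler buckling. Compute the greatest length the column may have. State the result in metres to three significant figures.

Buckling occurs about the weak axis: I_min = h·b³/12 with b = 67.3 mm (the shorter side).
I_min = 186×67.3³/12 = 4.725×10^6 mm⁴
I = 4.725×10^-6 m⁴
Required critical load P_cr = n·P = 1.9 × 42.9 = 81.51 kN = 8.151×10^4 N
From P_cr = π²EI/(K·L)²:  L = (1/K)·√(π²EI/P_cr) = (1/0.5)·√(π²×1.17×10^10×4.725×10^-6/8.151×10^4)
L = 5.17 m

L_max ≈ 5.17 m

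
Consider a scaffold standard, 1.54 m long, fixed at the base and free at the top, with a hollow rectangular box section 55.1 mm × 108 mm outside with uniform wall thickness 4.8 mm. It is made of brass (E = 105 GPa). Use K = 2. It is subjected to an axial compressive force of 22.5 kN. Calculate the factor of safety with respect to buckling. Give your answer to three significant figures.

Inner dimensions: h_i = 108 − 2×4.8 = 98.40 mm, b_i = 55.1 − 2×4.8 = 45.50 mm
Weak-axis I_min = (h_o·b_o³ − h_i·b_i³)/12 with b_o = 55.1, b_i = 45.50 mm (shorter outer/inner sides).
I_min = (108×55.1³ − 98.40×45.50³)/12 = 7.331×10^5 mm⁴
I = 7.331×10^5 mm⁴ = 7.331×10^-7 m⁴
Effective length L_e = K·L = 2 × 1.54 = 3.080 m
P_cr = π²EI / L_e² = π² × 105×10⁹ × 7.331×10^-7 / 3.080² = 8.009×10^4 N
Factor of safety n = P_cr / P = 80.090 / 22.5 = 3.56

n ≈ 3.56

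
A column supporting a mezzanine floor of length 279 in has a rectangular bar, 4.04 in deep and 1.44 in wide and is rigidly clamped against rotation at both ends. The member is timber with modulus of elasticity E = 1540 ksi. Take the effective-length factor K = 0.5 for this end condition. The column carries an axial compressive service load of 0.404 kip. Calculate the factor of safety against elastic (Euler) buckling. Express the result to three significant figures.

n ≈ 1.94

Buckling occurs about the weak axis: I_min = h·b³/12 with b = 1.44 in (the shorter side).
I_min = 4.04×1.44³/12 = 1.005 in⁴
Effective length L_e = K·L = 0.5 × 279 = 139.5 in
P_cr = π²EI / L_e² = π² × 1540×10³ × 1.005 / 139.5² = 785.2 lb
Factor of safety n = P_cr / P = 0.78516 / 0.404 = 1.94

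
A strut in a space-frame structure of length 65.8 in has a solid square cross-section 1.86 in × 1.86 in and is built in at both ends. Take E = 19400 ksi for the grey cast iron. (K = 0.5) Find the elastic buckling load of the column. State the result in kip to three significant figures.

I = a⁴/12 = 1.86⁴/12 = 0.9974 in⁴
Effective length L_e = K·L = 0.5 × 65.8 = 32.90 in
P_cr = π²EI / L_e² = π² × 19400×10³ × 0.9974 / 32.90² = 1.764×10^5 lb

P_cr ≈ 176 kip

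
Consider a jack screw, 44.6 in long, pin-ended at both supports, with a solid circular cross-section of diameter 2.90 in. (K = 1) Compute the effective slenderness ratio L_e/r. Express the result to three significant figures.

λ ≈ 61.5

I = πd⁴/64 = π×2.90⁴/64 = 3.472 in⁴
A = 6.605 in²;  r_min = √(I/A) = √(3.472/6.605) = 0.7250 in
L_e = K·L = 1 × 44.6 = 44.60 in
λ = L_e / r_min = 44.600 / 0.7250 = 61.5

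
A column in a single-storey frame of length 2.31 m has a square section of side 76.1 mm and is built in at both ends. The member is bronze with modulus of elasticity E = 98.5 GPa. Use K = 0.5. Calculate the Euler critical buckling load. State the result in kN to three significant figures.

P_cr ≈ 2040 kN

I = a⁴/12 = 76.1⁴/12 = 2.795×10^6 mm⁴
I = 2.795×10^6 mm⁴ = 2.795×10^-6 m⁴
Effective length L_e = K·L = 0.5 × 2.31 = 1.155 m
P_cr = π²EI / L_e² = π² × 98.5×10⁹ × 2.795×10^-6 / 1.155² = 2.037×10^6 N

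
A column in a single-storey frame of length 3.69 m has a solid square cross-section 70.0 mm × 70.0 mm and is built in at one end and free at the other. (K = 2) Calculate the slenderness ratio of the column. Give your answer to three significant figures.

λ ≈ 365

I = a⁴/12 = 70.0⁴/12 = 2.001×10^6 mm⁴
A = 4.900×10^3 mm²;  r_min = √(I/A) = √(2.001×10^6/4.900×10^3) = 20.21 mm
L_e = K·L = 2 × 3.69 m = 7.380 m = 7380.0 mm
λ = L_e / r_min = 7380.0 / 20.21 = 365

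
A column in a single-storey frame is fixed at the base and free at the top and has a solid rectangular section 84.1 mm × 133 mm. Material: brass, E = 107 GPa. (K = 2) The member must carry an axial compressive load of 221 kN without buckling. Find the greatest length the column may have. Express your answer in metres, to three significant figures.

L_max ≈ 2.81 m

Buckling occurs about the weak axis: I_min = h·b³/12 with b = 84.1 mm (the shorter side).
I_min = 133×84.1³/12 = 6.593×10^6 mm⁴
I = 6.593×10^-6 m⁴
At the buckling limit P_cr = P = 2.210×10^5 N
From P_cr = π²EI/(K·L)²:  L = (1/K)·√(π²EI/P_cr) = (1/2)·√(π²×1.07×10^11×6.593×10^-6/2.210×10^5)
L = 2.81 m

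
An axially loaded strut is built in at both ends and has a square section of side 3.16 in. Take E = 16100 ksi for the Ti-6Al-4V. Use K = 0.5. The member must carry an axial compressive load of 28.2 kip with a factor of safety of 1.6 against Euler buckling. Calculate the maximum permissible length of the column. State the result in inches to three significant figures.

I = a⁴/12 = 3.16⁴/12 = 8.309 in⁴
Required critical load P_cr = n·P = 1.6 × 28.2 = 45.12 kip = 4.512×10^4 lb
From P_cr = π²EI/(K·L)²:  L = (1/K)·√(π²EI/P_cr) = (1/0.5)·√(π²×1.61×10^7×8.309/4.512×10^4)
L = 342 in

L_max ≈ 342 in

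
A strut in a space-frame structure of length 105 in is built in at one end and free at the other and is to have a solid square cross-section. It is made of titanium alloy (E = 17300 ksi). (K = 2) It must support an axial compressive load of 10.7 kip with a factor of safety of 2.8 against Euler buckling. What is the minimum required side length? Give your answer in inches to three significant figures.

Required P_cr = n·P = 2.8 × 10.7 = 29.96 kip
L_e = K·L = 2 × 105 = 210.0 in
Required I = P_cr·L_e²/(π²E) = 2.996×10^4 × 210.0² / (π² × 1.73×10^7) = 7.738 in⁴
Solid square: I = a⁴/12  ⇒  a = (12I)^(1/4) = (12×7.738)^(1/4) = 3.10 in

a ≈ 3.10 in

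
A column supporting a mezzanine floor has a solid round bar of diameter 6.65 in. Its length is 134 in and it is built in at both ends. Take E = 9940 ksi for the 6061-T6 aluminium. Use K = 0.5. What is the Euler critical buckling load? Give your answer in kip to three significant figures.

I = πd⁴/64 = π×6.65⁴/64 = 96.00 in⁴
Effective length L_e = K·L = 0.5 × 134 = 67.00 in
P_cr = π²EI / L_e² = π² × 9940×10³ × 96.00 / 67.00² = 2.098×10^6 lb

P_cr ≈ 2100 kip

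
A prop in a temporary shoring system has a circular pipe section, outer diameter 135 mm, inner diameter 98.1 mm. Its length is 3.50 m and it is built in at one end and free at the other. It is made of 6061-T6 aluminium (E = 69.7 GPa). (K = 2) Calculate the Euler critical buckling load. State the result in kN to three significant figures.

d_o = 135 mm, d_i = 98.1 mm
I = π(d_o⁴ − d_i⁴)/64 = π(135⁴ − 98.10⁴)/64 = 1.176×10^7 mm⁴
I = 1.176×10^7 mm⁴ = 1.176×10^-5 m⁴
Effective length L_e = K·L = 2 × 3.50 = 7.000 m
P_cr = π²EI / L_e² = π² × 69.7×10⁹ × 1.176×10^-5 / 7.000² = 1.651×10^5 N

P_cr ≈ 165 kN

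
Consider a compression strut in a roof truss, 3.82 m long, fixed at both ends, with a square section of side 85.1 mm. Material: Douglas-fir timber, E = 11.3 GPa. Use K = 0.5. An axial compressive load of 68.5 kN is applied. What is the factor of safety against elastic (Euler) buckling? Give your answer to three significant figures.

I = a⁴/12 = 85.1⁴/12 = 4.371×10^6 mm⁴
I = 4.371×10^6 mm⁴ = 4.371×10^-6 m⁴
Effective length L_e = K·L = 0.5 × 3.82 = 1.910 m
P_cr = π²EI / L_e² = π² × 11.3×10⁹ × 4.371×10^-6 / 1.910² = 1.336×10^5 N
Factor of safety n = P_cr / P = 133.61 / 68.5 = 1.95

n ≈ 1.95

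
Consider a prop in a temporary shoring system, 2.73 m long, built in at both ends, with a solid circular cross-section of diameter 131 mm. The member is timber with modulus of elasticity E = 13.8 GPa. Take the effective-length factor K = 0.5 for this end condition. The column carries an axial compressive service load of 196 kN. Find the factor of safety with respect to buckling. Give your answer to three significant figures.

I = πd⁴/64 = π×131⁴/64 = 1.446×10^7 mm⁴
I = 1.446×10^7 mm⁴ = 1.446×10^-5 m⁴
Effective length L_e = K·L = 0.5 × 2.73 = 1.365 m
P_cr = π²EI / L_e² = π² × 13.8×10⁹ × 1.446×10^-5 / 1.365² = 1.057×10^6 N
Factor of safety n = P_cr / P = 1056.7 / 196 = 5.39

n ≈ 5.39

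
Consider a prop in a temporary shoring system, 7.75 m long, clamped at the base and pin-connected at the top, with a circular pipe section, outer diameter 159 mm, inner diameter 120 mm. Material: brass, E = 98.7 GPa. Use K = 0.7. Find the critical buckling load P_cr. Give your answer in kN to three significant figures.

d_o = 159 mm, d_i = 120 mm
I = π(d_o⁴ − d_i⁴)/64 = π(159⁴ − 120.0⁴)/64 = 2.119×10^7 mm⁴
I = 2.119×10^7 mm⁴ = 2.119×10^-5 m⁴
Effective length L_e = K·L = 0.7 × 7.75 = 5.425 m
P_cr = π²EI / L_e² = π² × 98.7×10⁹ × 2.119×10^-5 / 5.425² = 7.015×10^5 N

P_cr ≈ 702 kN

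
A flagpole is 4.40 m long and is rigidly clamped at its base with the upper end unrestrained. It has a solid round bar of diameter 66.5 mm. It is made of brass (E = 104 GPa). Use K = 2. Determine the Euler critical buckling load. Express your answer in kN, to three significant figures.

I = πd⁴/64 = π×66.5⁴/64 = 9.600×10^5 mm⁴
I = 9.600×10^5 mm⁴ = 9.600×10^-7 m⁴
Effective length L_e = K·L = 2 × 4.40 = 8.800 m
P_cr = π²EI / L_e² = π² × 104×10⁹ × 9.600×10^-7 / 8.800² = 1.272×10^4 N

P_cr ≈ 12.7 kN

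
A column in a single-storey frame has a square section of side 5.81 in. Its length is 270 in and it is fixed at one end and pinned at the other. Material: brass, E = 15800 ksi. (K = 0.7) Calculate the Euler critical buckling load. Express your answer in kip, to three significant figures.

P_cr ≈ 415 kip

I = a⁴/12 = 5.81⁴/12 = 94.96 in⁴
Effective length L_e = K·L = 0.7 × 270 = 189.0 in
P_cr = π²EI / L_e² = π² × 15800×10³ × 94.96 / 189.0² = 4.145×10^5 lb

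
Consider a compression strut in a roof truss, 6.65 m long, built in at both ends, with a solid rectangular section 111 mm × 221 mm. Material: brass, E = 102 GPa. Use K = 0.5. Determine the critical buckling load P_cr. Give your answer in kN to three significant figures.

Buckling occurs about the weak axis: I_min = h·b³/12 with b = 111 mm (the shorter side).
I_min = 221×111³/12 = 2.519×10^7 mm⁴
I = 2.519×10^7 mm⁴ = 2.519×10^-5 m⁴
Effective length L_e = K·L = 0.5 × 6.65 = 3.325 m
P_cr = π²EI / L_e² = π² × 102×10⁹ × 2.519×10^-5 / 3.325² = 2.293×10^6 N

P_cr ≈ 2290 kN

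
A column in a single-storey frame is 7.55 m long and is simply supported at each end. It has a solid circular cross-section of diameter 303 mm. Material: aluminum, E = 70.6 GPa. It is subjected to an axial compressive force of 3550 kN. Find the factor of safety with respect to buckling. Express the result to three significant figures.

n ≈ 1.42

I = πd⁴/64 = π×303⁴/64 = 4.138×10^8 mm⁴
I = 4.138×10^8 mm⁴ = 4.138×10^-4 m⁴
Effective length L_e = K·L = 1 × 7.55 = 7.550 m
P_cr = π²EI / L_e² = π² × 70.6×10⁹ × 4.138×10^-4 / 7.550² = 5.058×10^6 N
Factor of safety n = P_cr / P = 5057.7 / 3550 = 1.42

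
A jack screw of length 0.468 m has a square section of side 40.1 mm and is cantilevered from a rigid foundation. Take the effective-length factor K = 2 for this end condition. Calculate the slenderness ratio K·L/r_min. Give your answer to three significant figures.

λ ≈ 80.9

I = a⁴/12 = 40.1⁴/12 = 2.155×10^5 mm⁴
A = 1.608×10^3 mm²;  r_min = √(I/A) = √(2.155×10^5/1.608×10^3) = 11.58 mm
L_e = K·L = 2 × 0.468 m = 0.9360 m = 936.00 mm
λ = L_e / r_min = 936.00 / 11.58 = 80.9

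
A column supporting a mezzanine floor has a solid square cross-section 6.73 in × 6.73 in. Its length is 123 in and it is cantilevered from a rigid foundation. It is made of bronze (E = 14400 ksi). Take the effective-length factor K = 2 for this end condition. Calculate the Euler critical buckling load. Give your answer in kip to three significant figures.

P_cr ≈ 401 kip

I = a⁴/12 = 6.73⁴/12 = 171.0 in⁴
Effective length L_e = K·L = 2 × 123 = 246.0 in
P_cr = π²EI / L_e² = π² × 14400×10³ × 171.0 / 246.0² = 4.015×10^5 lb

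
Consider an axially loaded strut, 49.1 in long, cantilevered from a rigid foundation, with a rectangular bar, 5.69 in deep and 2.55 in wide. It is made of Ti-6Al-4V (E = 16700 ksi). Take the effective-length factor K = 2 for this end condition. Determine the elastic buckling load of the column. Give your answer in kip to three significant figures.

P_cr ≈ 134 kip

Buckling occurs about the weak axis: I_min = h·b³/12 with b = 2.55 in (the shorter side).
I_min = 5.69×2.55³/12 = 7.862 in⁴
Effective length L_e = K·L = 2 × 49.1 = 98.20 in
P_cr = π²EI / L_e² = π² × 16700×10³ × 7.862 / 98.20² = 1.344×10^5 lb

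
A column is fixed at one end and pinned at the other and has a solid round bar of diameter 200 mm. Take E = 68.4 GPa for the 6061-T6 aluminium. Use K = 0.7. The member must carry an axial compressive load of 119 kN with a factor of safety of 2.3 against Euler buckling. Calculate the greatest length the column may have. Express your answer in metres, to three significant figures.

L_max ≈ 19.9 m

I = πd⁴/64 = π×200⁴/64 = 7.854×10^7 mm⁴
I = 7.854×10^-5 m⁴
Required critical load P_cr = n·P = 2.3 × 119 = 273.7 kN = 2.737×10^5 N
From P_cr = π²EI/(K·L)²:  L = (1/K)·√(π²EI/P_cr) = (1/0.7)·√(π²×6.84×10^10×7.854×10^-5/2.737×10^5)
L = 19.9 m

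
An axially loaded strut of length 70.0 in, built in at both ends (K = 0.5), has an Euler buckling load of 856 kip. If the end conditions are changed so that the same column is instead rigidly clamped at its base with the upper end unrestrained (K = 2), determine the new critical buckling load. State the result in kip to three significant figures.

P_cr ∝ 1/K², so P_cr,new = P_cr,old × (K_old/K_new)² = 856 × (0.5/2)²
= 856 × 0.06250 = 53.5 kip

P_cr ≈ 53.5 kip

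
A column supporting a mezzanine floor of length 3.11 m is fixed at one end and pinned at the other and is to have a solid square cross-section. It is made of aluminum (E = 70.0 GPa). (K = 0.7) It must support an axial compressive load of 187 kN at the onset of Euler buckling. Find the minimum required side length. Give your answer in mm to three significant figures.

a ≈ 62.6 mm

L_e = K·L = 0.7 × 3.11 = 2.177 m
Required I = P_cr·L_e²/(π²E) = 1.870×10^5 × 2.177² / (π² × 7.00×10^10) = 1.283×10^-6 m⁴
I_req = 1.283×10^6 mm⁴
Solid square: I = a⁴/12  ⇒  a = (12I)^(1/4) = (12×1.283×10^6)^(1/4) = 62.6 mm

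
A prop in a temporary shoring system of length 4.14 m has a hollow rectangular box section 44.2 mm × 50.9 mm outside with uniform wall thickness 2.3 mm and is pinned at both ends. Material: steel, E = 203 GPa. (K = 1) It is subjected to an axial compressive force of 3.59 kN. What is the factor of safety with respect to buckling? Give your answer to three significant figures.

n ≈ 4.12

Inner dimensions: h_i = 50.9 − 2×2.3 = 46.30 mm, b_i = 44.2 − 2×2.3 = 39.60 mm
Weak-axis I_min = (h_o·b_o³ − h_i·b_i³)/12 with b_o = 44.2, b_i = 39.60 mm (shorter outer/inner sides).
I_min = (50.9×44.2³ − 46.30×39.60³)/12 = 1.267×10^5 mm⁴
I = 1.267×10^5 mm⁴ = 1.267×10^-7 m⁴
Effective length L_e = K·L = 1 × 4.14 = 4.140 m
P_cr = π²EI / L_e² = π² × 203×10⁹ × 1.267×10^-7 / 4.140² = 1.481×10^4 N
Factor of safety n = P_cr / P = 14.807 / 3.59 = 4.12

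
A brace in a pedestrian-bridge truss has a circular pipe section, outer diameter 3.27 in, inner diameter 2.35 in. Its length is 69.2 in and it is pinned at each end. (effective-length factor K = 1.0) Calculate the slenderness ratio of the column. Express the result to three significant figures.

d_o = 3.27 in, d_i = 2.35 in
I = π(d_o⁴ − d_i⁴)/64 = π(3.27⁴ − 2.350⁴)/64 = 4.115 in⁴
A = 4.061 in²;  r_min = √(I/A) = √(4.115/4.061) = 1.007 in
L_e = K·L = 1 × 69.2 = 69.20 in
λ = L_e / r_min = 69.200 / 1.007 = 68.7

λ ≈ 68.7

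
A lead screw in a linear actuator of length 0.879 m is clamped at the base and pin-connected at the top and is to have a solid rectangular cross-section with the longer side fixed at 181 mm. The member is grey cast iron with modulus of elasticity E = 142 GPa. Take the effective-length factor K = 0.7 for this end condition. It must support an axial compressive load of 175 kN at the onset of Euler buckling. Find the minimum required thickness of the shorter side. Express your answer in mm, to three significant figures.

b ≈ 14.6 mm

L_e = K·L = 0.7 × 0.879 = 0.6153 m
Required I = P_cr·L_e²/(π²E) = 1.750×10^5 × 0.6153² / (π² × 1.42×10^11) = 4.727×10^-8 m⁴
I_req = 4.727×10^4 mm⁴
Rectangle, weak axis: I_min = h·b³/12 with h = 181 mm fixed  ⇒  b = (12I/h)^(1/3) = 14.6 mm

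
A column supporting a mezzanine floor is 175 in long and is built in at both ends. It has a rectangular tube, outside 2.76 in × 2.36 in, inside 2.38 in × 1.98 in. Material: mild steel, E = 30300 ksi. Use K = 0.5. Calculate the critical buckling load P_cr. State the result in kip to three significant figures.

Weak-axis I_min = (h_o·b_o³ − h_i·b_i³)/12 with b_o = 2.36, b_i = 1.980 in (shorter outer/inner sides).
I_min = (2.76×2.36³ − 2.380×1.980³)/12 = 1.484 in⁴
Effective length L_e = K·L = 0.5 × 175 = 87.50 in
P_cr = π²EI / L_e² = π² × 30300×10³ × 1.484 / 87.50² = 5.795×10^4 lb

P_cr ≈ 58.0 kip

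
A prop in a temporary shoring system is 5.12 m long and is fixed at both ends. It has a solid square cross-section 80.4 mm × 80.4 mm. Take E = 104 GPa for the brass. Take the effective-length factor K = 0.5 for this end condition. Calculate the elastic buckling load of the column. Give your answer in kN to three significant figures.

P_cr ≈ 545 kN

I = a⁴/12 = 80.4⁴/12 = 3.482×10^6 mm⁴
I = 3.482×10^6 mm⁴ = 3.482×10^-6 m⁴
Effective length L_e = K·L = 0.5 × 5.12 = 2.560 m
P_cr = π²EI / L_e² = π² × 104×10⁹ × 3.482×10^-6 / 2.560² = 5.454×10^5 N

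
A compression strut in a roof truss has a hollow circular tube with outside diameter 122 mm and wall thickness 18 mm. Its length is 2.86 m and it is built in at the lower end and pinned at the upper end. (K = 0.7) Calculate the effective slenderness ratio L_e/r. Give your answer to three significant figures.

λ ≈ 53.6

Inner diameter d_i = 122 − 2×18 = 86.00 mm
I = π(d_o⁴ − d_i⁴)/64 = π(122⁴ − 86.00⁴)/64 = 8.189×10^6 mm⁴
A = 5.881×10^3 mm²;  r_min = √(I/A) = √(8.189×10^6/5.881×10^3) = 37.32 mm
L_e = K·L = 0.7 × 2.86 m = 2.002 m = 2002.0 mm
λ = L_e / r_min = 2002.0 / 37.32 = 53.6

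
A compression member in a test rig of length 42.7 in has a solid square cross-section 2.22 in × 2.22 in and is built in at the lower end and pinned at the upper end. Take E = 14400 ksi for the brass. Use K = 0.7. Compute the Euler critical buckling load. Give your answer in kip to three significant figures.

P_cr ≈ 322 kip

I = a⁴/12 = 2.22⁴/12 = 2.024 in⁴
Effective length L_e = K·L = 0.7 × 42.7 = 29.89 in
P_cr = π²EI / L_e² = π² × 14400×10³ × 2.024 / 29.89² = 3.220×10^5 lb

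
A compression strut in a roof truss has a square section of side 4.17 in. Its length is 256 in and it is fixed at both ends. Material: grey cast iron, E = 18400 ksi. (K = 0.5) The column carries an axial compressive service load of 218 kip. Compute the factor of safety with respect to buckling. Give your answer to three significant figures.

n ≈ 1.28

I = a⁴/12 = 4.17⁴/12 = 25.20 in⁴
Effective length L_e = K·L = 0.5 × 256 = 128.0 in
P_cr = π²EI / L_e² = π² × 18400×10³ × 25.20 / 128.0² = 2.793×10^5 lb
Factor of safety n = P_cr / P = 279.29 / 218 = 1.28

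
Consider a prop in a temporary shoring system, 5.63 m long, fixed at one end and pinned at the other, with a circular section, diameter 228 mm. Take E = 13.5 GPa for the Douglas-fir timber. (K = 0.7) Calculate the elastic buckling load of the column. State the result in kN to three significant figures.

I = πd⁴/64 = π×228⁴/64 = 1.327×10^8 mm⁴
I = 1.327×10^8 mm⁴ = 1.327×10^-4 m⁴
Effective length L_e = K·L = 0.7 × 5.63 = 3.941 m
P_cr = π²EI / L_e² = π² × 13.5×10⁹ × 1.327×10^-4 / 3.941² = 1.138×10^6 N

P_cr ≈ 1140 kN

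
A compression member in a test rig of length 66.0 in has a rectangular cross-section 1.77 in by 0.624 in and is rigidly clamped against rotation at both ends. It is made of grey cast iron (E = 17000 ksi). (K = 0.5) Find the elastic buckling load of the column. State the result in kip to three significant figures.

P_cr ≈ 5.52 kip

Buckling occurs about the weak axis: I_min = h·b³/12 with b = 0.624 in (the shorter side).
I_min = 1.77×0.624³/12 = 3.584×10^-2 in⁴
Effective length L_e = K·L = 0.5 × 66.0 = 33.00 in
P_cr = π²EI / L_e² = π² × 17000×10³ × 3.584×10^-2 / 33.00² = 5.522×10^3 lb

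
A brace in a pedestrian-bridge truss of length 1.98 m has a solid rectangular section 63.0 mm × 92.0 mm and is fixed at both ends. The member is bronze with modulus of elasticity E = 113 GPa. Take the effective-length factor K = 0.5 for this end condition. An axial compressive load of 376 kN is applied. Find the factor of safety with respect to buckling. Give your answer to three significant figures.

n ≈ 5.80

Buckling occurs about the weak axis: I_min = h·b³/12 with b = 63.0 mm (the shorter side).
I_min = 92.0×63.0³/12 = 1.917×10^6 mm⁴
I = 1.917×10^6 mm⁴ = 1.917×10^-6 m⁴
Effective length L_e = K·L = 0.5 × 1.98 = 0.9900 m
P_cr = π²EI / L_e² = π² × 113×10⁹ × 1.917×10^-6 / 0.9900² = 2.181×10^6 N
Factor of safety n = P_cr / P = 2181.4 / 376 = 5.80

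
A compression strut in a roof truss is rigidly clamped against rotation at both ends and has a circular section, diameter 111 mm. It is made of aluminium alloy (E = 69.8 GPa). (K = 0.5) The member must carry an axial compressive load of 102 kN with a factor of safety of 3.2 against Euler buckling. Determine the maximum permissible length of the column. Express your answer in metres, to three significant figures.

L_max ≈ 7.93 m

I = πd⁴/64 = π×111⁴/64 = 7.452×10^6 mm⁴
I = 7.452×10^-6 m⁴
Required critical load P_cr = n·P = 3.2 × 102 = 326.4 kN = 3.264×10^5 N
From P_cr = π²EI/(K·L)²:  L = (1/K)·√(π²EI/P_cr) = (1/0.5)·√(π²×6.98×10^10×7.452×10^-6/3.264×10^5)
L = 7.93 m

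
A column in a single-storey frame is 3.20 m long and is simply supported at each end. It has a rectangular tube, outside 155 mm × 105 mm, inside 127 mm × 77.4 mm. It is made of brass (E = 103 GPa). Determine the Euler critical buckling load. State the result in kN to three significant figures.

Weak-axis I_min = (h_o·b_o³ − h_i·b_i³)/12 with b_o = 105, b_i = 77.40 mm (shorter outer/inner sides).
I_min = (155×105³ − 127.0×77.40³)/12 = 1.005×10^7 mm⁴
I = 1.005×10^7 mm⁴ = 1.005×10^-5 m⁴
Effective length L_e = K·L = 1 × 3.20 = 3.200 m
P_cr = π²EI / L_e² = π² × 103×10⁹ × 1.005×10^-5 / 3.200² = 9.972×10^5 N

P_cr ≈ 997 kN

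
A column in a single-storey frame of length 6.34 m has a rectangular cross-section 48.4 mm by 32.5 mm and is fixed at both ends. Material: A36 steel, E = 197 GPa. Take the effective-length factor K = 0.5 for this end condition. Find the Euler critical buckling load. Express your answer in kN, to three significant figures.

P_cr ≈ 26.8 kN

Buckling occurs about the weak axis: I_min = h·b³/12 with b = 32.5 mm (the shorter side).
I_min = 48.4×32.5³/12 = 1.385×10^5 mm⁴
I = 1.385×10^5 mm⁴ = 1.385×10^-7 m⁴
Effective length L_e = K·L = 0.5 × 6.34 = 3.170 m
P_cr = π²EI / L_e² = π² × 197×10⁹ × 1.385×10^-7 / 3.170² = 2.679×10^4 N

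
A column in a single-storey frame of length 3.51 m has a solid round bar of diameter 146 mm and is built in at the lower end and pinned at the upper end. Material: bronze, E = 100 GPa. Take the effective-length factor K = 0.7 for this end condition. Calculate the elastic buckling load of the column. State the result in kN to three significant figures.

I = πd⁴/64 = π×146⁴/64 = 2.230×10^7 mm⁴
I = 2.230×10^7 mm⁴ = 2.230×10^-5 m⁴
Effective length L_e = K·L = 0.7 × 3.51 = 2.457 m
P_cr = π²EI / L_e² = π² × 100×10⁹ × 2.230×10^-5 / 2.457² = 3.646×10^6 N

P_cr ≈ 3650 kN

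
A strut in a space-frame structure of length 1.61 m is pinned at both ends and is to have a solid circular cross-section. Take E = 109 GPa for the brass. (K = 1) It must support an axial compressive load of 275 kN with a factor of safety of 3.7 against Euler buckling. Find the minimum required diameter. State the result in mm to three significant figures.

Required P_cr = n·P = 3.7 × 275 = 1018 kN
L_e = K·L = 1 × 1.61 = 1.610 m
Required I = P_cr·L_e²/(π²E) = 1.018×10^6 × 1.610² / (π² × 1.09×10^11) = 2.452×10^-6 m⁴
I_req = 2.452×10^6 mm⁴
Solid circle: I = πd⁴/64  ⇒  d = (64I/π)^(1/4) = (64×2.452×10^6/π)^(1/4) = 84.1 mm

d ≈ 84.1 mm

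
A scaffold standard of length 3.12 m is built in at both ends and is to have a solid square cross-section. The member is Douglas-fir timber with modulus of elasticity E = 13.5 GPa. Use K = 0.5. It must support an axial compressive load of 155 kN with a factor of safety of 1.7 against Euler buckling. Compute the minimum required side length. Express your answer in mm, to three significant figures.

Required P_cr = n·P = 1.7 × 155 = 263.5 kN
L_e = K·L = 0.5 × 3.12 = 1.560 m
Required I = P_cr·L_e²/(π²E) = 2.635×10^5 × 1.560² / (π² × 1.35×10^10) = 4.813×10^-6 m⁴
I_req = 4.813×10^6 mm⁴
Solid square: I = a⁴/12  ⇒  a = (12I)^(1/4) = (12×4.813×10^6)^(1/4) = 87.2 mm

a ≈ 87.2 mm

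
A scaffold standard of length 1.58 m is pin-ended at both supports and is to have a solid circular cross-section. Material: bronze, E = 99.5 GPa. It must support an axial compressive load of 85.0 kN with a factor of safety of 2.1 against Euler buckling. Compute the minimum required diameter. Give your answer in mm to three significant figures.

Required P_cr = n·P = 2.1 × 85.0 = 178.5 kN
L_e = K·L = 1 × 1.58 = 1.580 m
Required I = P_cr·L_e²/(π²E) = 1.785×10^5 × 1.580² / (π² × 9.95×10^10) = 4.538×10^-7 m⁴
I_req = 4.538×10^5 mm⁴
Solid circle: I = πd⁴/64  ⇒  d = (64I/π)^(1/4) = (64×4.538×10^5/π)^(1/4) = 55.1 mm

d ≈ 55.1 mm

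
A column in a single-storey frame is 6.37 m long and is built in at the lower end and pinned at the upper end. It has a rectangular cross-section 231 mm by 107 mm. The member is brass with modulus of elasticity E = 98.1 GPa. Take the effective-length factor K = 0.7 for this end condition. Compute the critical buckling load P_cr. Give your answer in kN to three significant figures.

P_cr ≈ 1150 kN

Buckling occurs about the weak axis: I_min = h·b³/12 with b = 107 mm (the shorter side).
I_min = 231×107³/12 = 2.358×10^7 mm⁴
I = 2.358×10^7 mm⁴ = 2.358×10^-5 m⁴
Effective length L_e = K·L = 0.7 × 6.37 = 4.459 m
P_cr = π²EI / L_e² = π² × 98.1×10⁹ × 2.358×10^-5 / 4.459² = 1.148×10^6 N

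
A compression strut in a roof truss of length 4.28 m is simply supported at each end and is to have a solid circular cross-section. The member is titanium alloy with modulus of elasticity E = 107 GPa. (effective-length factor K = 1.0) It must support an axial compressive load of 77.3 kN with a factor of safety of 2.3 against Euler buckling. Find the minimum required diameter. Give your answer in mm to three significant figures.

d ≈ 89.0 mm

Required P_cr = n·P = 2.3 × 77.3 = 177.8 kN
L_e = K·L = 1 × 4.28 = 4.280 m
Required I = P_cr·L_e²/(π²E) = 1.778×10^5 × 4.280² / (π² × 1.07×10^11) = 3.084×10^-6 m⁴
I_req = 3.084×10^6 mm⁴
Solid circle: I = πd⁴/64  ⇒  d = (64I/π)^(1/4) = (64×3.084×10^6/π)^(1/4) = 89.0 mm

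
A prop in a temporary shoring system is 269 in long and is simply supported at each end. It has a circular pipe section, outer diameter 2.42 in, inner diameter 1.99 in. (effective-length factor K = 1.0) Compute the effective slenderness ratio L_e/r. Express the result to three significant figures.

d_o = 2.42 in, d_i = 1.99 in
I = π(d_o⁴ − d_i⁴)/64 = π(2.42⁴ − 1.990⁴)/64 = 0.9138 in⁴
A = 1.489 in²;  r_min = √(I/A) = √(0.9138/1.489) = 0.7833 in
L_e = K·L = 1 × 269 = 269.0 in
λ = L_e / r_min = 269.00 / 0.7833 = 343

λ ≈ 343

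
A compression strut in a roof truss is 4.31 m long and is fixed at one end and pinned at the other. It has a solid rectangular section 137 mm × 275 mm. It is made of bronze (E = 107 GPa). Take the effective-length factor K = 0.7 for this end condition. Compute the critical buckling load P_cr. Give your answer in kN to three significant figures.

Buckling occurs about the weak axis: I_min = h·b³/12 with b = 137 mm (the shorter side).
I_min = 275×137³/12 = 5.893×10^7 mm⁴
I = 5.893×10^7 mm⁴ = 5.893×10^-5 m⁴
Effective length L_e = K·L = 0.7 × 4.31 = 3.017 m
P_cr = π²EI / L_e² = π² × 107×10⁹ × 5.893×10^-5 / 3.017² = 6.837×10^6 N

P_cr ≈ 6840 kN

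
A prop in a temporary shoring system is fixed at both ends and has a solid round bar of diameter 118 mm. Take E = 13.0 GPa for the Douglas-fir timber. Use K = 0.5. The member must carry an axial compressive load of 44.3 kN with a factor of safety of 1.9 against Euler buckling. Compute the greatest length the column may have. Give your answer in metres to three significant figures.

L_max ≈ 7.62 m

I = πd⁴/64 = π×118⁴/64 = 9.517×10^6 mm⁴
I = 9.517×10^-6 m⁴
Required critical load P_cr = n·P = 1.9 × 44.3 = 84.17 kN = 8.417×10^4 N
From P_cr = π²EI/(K·L)²:  L = (1/K)·√(π²EI/P_cr) = (1/0.5)·√(π²×1.30×10^10×9.517×10^-6/8.417×10^4)
L = 7.62 m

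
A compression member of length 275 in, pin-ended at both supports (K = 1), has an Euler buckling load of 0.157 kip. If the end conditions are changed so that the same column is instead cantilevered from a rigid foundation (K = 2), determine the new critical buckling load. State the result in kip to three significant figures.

P_cr ≈ 0.0392 kip

P_cr ∝ 1/K², so P_cr,new = P_cr,old × (K_old/K_new)² = 0.157 × (1/2)²
= 0.157 × 0.2500 = 0.0392 kip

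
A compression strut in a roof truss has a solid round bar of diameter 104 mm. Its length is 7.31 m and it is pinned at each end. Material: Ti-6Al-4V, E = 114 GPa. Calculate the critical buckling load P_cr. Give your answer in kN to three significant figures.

I = πd⁴/64 = π×104⁴/64 = 5.743×10^6 mm⁴
I = 5.743×10^6 mm⁴ = 5.743×10^-6 m⁴
Effective length L_e = K·L = 1 × 7.31 = 7.310 m
P_cr = π²EI / L_e² = π² × 114×10⁹ × 5.743×10^-6 / 7.310² = 1.209×10^5 N

P_cr ≈ 121 kN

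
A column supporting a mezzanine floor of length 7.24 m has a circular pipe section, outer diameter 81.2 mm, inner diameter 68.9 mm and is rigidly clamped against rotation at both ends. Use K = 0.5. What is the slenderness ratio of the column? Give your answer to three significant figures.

λ ≈ 136

d_o = 81.2 mm, d_i = 68.9 mm
I = π(d_o⁴ − d_i⁴)/64 = π(81.2⁴ − 68.90⁴)/64 = 1.028×10^6 mm⁴
A = 1.450×10^3 mm²;  r_min = √(I/A) = √(1.028×10^6/1.450×10^3) = 26.62 mm
L_e = K·L = 0.5 × 7.24 m = 3.620 m = 3620.0 mm
λ = L_e / r_min = 3620.0 / 26.62 = 136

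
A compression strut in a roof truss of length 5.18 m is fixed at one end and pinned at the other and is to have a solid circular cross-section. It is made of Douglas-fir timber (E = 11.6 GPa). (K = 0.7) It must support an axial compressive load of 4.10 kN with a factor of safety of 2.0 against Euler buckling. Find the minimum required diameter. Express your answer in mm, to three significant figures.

Required P_cr = n·P = 2.0 × 4.10 = 8.200 kN
L_e = K·L = 0.7 × 5.18 = 3.626 m
Required I = P_cr·L_e²/(π²E) = 8.200×10^3 × 3.626² / (π² × 1.16×10^10) = 9.417×10^-7 m⁴
I_req = 9.417×10^5 mm⁴
Solid circle: I = πd⁴/64  ⇒  d = (64I/π)^(1/4) = (64×9.417×10^5/π)^(1/4) = 66.2 mm

d ≈ 66.2 mm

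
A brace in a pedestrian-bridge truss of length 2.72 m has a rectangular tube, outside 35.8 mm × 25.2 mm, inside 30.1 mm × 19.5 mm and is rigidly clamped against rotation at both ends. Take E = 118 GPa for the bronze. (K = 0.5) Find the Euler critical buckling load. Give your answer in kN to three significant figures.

Weak-axis I_min = (h_o·b_o³ − h_i·b_i³)/12 with b_o = 25.2, b_i = 19.50 mm (shorter outer/inner sides).
I_min = (35.8×25.2³ − 30.10×19.50³)/12 = 2.914×10^4 mm⁴
I = 2.914×10^4 mm⁴ = 2.914×10^-8 m⁴
Effective length L_e = K·L = 0.5 × 2.72 = 1.360 m
P_cr = π²EI / L_e² = π² × 118×10⁹ × 2.914×10^-8 / 1.360² = 1.835×10^4 N

P_cr ≈ 18.4 kN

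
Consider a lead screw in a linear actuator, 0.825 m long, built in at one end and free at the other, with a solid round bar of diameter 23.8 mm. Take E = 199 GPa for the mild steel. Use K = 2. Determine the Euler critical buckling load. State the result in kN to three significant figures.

P_cr ≈ 11.4 kN

I = πd⁴/64 = π×23.8⁴/64 = 1.575×10^4 mm⁴
I = 1.575×10^4 mm⁴ = 1.575×10^-8 m⁴
Effective length L_e = K·L = 2 × 0.825 = 1.650 m
P_cr = π²EI / L_e² = π² × 199×10⁹ × 1.575×10^-8 / 1.650² = 1.136×10^4 N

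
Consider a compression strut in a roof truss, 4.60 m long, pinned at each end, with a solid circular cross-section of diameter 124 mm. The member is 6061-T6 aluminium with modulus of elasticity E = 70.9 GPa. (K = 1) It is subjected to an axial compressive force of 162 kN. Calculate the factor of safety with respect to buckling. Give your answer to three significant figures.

n ≈ 2.37

I = πd⁴/64 = π×124⁴/64 = 1.161×10^7 mm⁴
I = 1.161×10^7 mm⁴ = 1.161×10^-5 m⁴
Effective length L_e = K·L = 1 × 4.60 = 4.600 m
P_cr = π²EI / L_e² = π² × 70.9×10⁹ × 1.161×10^-5 / 4.600² = 3.838×10^5 N
Factor of safety n = P_cr / P = 383.78 / 162 = 2.37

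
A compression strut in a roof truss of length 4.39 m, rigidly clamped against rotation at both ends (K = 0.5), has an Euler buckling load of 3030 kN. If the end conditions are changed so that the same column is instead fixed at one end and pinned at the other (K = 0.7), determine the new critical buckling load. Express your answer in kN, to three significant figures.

P_cr ≈ 1550 kN

P_cr ∝ 1/K², so P_cr,new = P_cr,old × (K_old/K_new)² = 3030 × (0.5/0.7)²
= 3030 × 0.5102 = 1550 kN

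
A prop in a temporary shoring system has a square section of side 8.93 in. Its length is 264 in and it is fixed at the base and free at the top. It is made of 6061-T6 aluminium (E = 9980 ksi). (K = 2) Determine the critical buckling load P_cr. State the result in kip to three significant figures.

I = a⁴/12 = 8.93⁴/12 = 529.9 in⁴
Effective length L_e = K·L = 2 × 264 = 528.0 in
P_cr = π²EI / L_e² = π² × 9980×10³ × 529.9 / 528.0² = 1.872×10^5 lb

P_cr ≈ 187 kip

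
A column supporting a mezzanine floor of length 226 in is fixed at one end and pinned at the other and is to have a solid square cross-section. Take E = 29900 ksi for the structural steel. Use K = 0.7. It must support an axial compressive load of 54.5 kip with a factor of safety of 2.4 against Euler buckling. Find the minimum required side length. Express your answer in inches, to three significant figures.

Required P_cr = n·P = 2.4 × 54.5 = 130.8 kip
L_e = K·L = 0.7 × 226 = 158.2 in
Required I = P_cr·L_e²/(π²E) = 1.308×10^5 × 158.2² / (π² × 2.99×10^7) = 11.09 in⁴
Solid square: I = a⁴/12  ⇒  a = (12I)^(1/4) = (12×11.09)^(1/4) = 3.40 in

a ≈ 3.40 in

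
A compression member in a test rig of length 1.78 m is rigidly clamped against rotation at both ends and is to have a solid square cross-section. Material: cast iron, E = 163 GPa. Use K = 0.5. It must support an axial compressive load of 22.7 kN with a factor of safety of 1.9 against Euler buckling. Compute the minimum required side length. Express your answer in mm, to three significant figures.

Required P_cr = n·P = 1.9 × 22.7 = 43.13 kN
L_e = K·L = 0.5 × 1.78 = 0.8900 m
Required I = P_cr·L_e²/(π²E) = 4.313×10^4 × 0.8900² / (π² × 1.63×10^11) = 2.124×10^-8 m⁴
I_req = 2.124×10^4 mm⁴
Solid square: I = a⁴/12  ⇒  a = (12I)^(1/4) = (12×2.124×10^4)^(1/4) = 22.5 mm

a ≈ 22.5 mm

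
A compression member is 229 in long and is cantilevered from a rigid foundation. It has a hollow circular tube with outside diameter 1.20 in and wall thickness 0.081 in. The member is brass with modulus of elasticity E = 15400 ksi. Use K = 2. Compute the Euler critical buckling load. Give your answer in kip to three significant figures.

Inner diameter d_i = 1.20 − 2×0.081 = 1.038 in
I = π(d_o⁴ − d_i⁴)/64 = π(1.20⁴ − 1.038⁴)/64 = 4.480×10^-2 in⁴
Effective length L_e = K·L = 2 × 229 = 458.0 in
P_cr = π²EI / L_e² = π² × 15400×10³ × 4.480×10^-2 / 458.0² = 32.46 lb

P_cr ≈ 0.0325 kip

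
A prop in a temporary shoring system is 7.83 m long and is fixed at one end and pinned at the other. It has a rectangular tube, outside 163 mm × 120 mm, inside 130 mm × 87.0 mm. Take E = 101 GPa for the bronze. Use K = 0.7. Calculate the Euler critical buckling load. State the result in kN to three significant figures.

P_cr ≈ 542 kN

Weak-axis I_min = (h_o·b_o³ − h_i·b_i³)/12 with b_o = 120, b_i = 87.00 mm (shorter outer/inner sides).
I_min = (163×120³ − 130.0×87.00³)/12 = 1.634×10^7 mm⁴
I = 1.634×10^7 mm⁴ = 1.634×10^-5 m⁴
Effective length L_e = K·L = 0.7 × 7.83 = 5.481 m
P_cr = π²EI / L_e² = π² × 101×10⁹ × 1.634×10^-5 / 5.481² = 5.421×10^5 N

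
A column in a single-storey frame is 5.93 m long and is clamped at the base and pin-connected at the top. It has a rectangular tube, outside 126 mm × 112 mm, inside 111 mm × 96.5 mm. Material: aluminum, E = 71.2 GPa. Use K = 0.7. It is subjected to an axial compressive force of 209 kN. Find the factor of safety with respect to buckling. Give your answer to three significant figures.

n ≈ 1.26

Weak-axis I_min = (h_o·b_o³ − h_i·b_i³)/12 with b_o = 112, b_i = 96.50 mm (shorter outer/inner sides).
I_min = (126×112³ − 111.0×96.50³)/12 = 6.439×10^6 mm⁴
I = 6.439×10^6 mm⁴ = 6.439×10^-6 m⁴
Effective length L_e = K·L = 0.7 × 5.93 = 4.151 m
P_cr = π²EI / L_e² = π² × 71.2×10⁹ × 6.439×10^-6 / 4.151² = 2.626×10^5 N
Factor of safety n = P_cr / P = 262.61 / 209 = 1.26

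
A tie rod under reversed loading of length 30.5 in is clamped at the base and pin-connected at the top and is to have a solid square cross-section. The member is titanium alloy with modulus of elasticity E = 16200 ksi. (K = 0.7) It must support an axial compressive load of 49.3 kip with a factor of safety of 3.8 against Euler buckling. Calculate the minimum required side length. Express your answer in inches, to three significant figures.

a ≈ 1.59 in

Required P_cr = n·P = 3.8 × 49.3 = 187.3 kip
L_e = K·L = 0.7 × 30.5 = 21.35 in
Required I = P_cr·L_e²/(π²E) = 1.873×10^5 × 21.35² / (π² × 1.62×10^7) = 0.5341 in⁴
Solid square: I = a⁴/12  ⇒  a = (12I)^(1/4) = (12×0.5341)^(1/4) = 1.59 in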